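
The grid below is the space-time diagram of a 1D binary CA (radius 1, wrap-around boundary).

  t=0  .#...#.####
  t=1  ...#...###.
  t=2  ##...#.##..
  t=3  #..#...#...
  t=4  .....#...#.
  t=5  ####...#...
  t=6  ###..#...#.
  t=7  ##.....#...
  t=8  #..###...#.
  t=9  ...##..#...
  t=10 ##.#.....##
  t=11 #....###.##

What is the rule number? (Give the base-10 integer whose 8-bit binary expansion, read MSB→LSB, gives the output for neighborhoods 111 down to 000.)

  [7] ### => #  t=0,i=8
  [6] ##. => .  t=0,i=10
  [5] #.# => .  t=0,i=0
  [4] #.. => .  t=0,i=2
  [3] .## => #  t=0,i=7
  [2] .#. => .  t=0,i=1
  [1] ..# => .  t=0,i=4
  [0] ... => #  t=0,i=3
  bits 10001001 = 137

137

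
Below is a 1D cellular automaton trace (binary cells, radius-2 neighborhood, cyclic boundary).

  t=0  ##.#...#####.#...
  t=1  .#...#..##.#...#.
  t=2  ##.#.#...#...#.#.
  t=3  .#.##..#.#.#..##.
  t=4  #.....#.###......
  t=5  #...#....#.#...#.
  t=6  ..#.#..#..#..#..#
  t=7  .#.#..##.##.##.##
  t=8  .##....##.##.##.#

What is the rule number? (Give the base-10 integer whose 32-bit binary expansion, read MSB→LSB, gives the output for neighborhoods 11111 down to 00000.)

  #####|#  b31=1 t=0,i=9
  ####.|.  b30=0 t=0,i=10
  ###.#|#  b29=1 t=0,i=11
  ###..|.  b28=0 t=4,i=10
  ##.##|#  b27=1 t=7,i=8
  ##.#.|.  b26=0 t=0,i=2
  ##..#|.  b25=0 t=3,i=5
  ##...|#  b24=1 t=4,i=11
  #.###|.  b23=0 t=4,i=8
  #.##.|.  b22=0 t=2,i=0
  #.#.#|#  b21=1 t=2,i=3
  #.#..|.  b20=0 t=0,i=3
  #..##|.  b19=0 t=1,i=7
  #..#.|#  b18=1 t=1,i=0
  #...#|#  b17=1 t=0,i=5
  #....|.  b16=0 t=4,i=2
  .####|#  b15=1 t=0,i=8
  .###.|#  b14=1 t=4,i=9
  .##.#|#  b13=1 t=0,i=1
  .##..|.  b12=0 t=3,i=4
  .#.##|.  b11=0 t=2,i=16
  .#.#.|#  b10=1 t=2,i=4
  .#..#|.  b9=0 t=1,i=6
  .#...|.  b8=0 t=0,i=4
  ..###|.  b7=0 t=0,i=7
  ..##.|.  b6=0 t=0,i=0
  ..#.#|.  b5=0 t=2,i=13
  ..#..|#  b4=1 t=1,i=1
  ...##|.  b3=0 t=0,i=6
  ...#.|.  b2=0 t=1,i=4
  ....#|#  b1=1 t=4,i=4
  .....|.  b0=0 t=4,i=3
  bits 10101001001001101110010000010010 = 2837898258

2837898258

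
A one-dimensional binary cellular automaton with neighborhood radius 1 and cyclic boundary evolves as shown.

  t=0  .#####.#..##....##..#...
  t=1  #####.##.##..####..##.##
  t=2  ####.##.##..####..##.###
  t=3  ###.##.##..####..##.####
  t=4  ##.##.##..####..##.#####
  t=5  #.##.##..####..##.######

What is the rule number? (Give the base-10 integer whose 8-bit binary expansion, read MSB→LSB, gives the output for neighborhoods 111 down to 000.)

  [7] ### => #  t=0,i=2
  [6] ##. => .  t=0,i=5
  [5] #.# => #  t=0,i=6
  [4] #.. => .  t=0,i=8
  [3] .## => #  t=0,i=1
  [2] .#. => #  t=0,i=7
  [1] ..# => #  t=0,i=0
  [0] ... => #  t=0,i=13
  bits 10101111 = 175

175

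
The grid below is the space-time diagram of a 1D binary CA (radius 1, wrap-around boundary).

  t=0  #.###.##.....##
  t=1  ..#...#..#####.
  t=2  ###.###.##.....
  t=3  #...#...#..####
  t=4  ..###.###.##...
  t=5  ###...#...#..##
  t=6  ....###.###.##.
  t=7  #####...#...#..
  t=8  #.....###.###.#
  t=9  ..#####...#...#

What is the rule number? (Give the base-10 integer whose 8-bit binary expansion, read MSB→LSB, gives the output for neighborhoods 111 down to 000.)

  ###|.  b7=0 t=0,i=3
  ##.|.  b6=0 t=0,i=0
  #.#|.  b5=0 t=0,i=1
  #..|.  b4=0 t=0,i=8
  .##|#  b3=1 t=0,i=2
  .#.|#  b2=1 t=1,i=2
  ..#|#  b1=1 t=0,i=12
  ...|#  b0=1 t=0,i=9
  bits 00001111 = 15

15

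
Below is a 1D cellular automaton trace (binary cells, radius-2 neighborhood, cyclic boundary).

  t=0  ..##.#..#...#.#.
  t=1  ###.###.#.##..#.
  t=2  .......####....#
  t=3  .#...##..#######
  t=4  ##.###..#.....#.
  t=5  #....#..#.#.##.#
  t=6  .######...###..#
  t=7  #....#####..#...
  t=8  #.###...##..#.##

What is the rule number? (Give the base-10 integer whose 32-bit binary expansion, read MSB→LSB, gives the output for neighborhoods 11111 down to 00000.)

1434126942

  #####|.  b31=0 t=3,i=11
  ####.|#  b30=1 t=2,i=9
  ###.#|.  b29=0 t=1,i=2
  ###..|#  b28=1 t=2,i=10
  ##.##|.  b27=0 t=1,i=3
  ##.#.|#  b26=1 t=0,i=4
  ##..#|.  b25=0 t=1,i=12
  ##...|#  b24=1 t=2,i=11
  #.###|.  b23=0 t=1,i=0
  #.##.|#  b22=1 t=1,i=10
  #.#.#|#  b21=1 t=1,i=8
  #.#..|#  b20=1 t=0,i=5
  #..##|#  b19=1 t=3,i=8
  #..#.|.  b18=0 t=0,i=7
  #...#|#  b17=1 t=0,i=0
  #....|#  b16=1 t=2,i=1
  .####|.  b15=0 t=2,i=8
  .###.|.  b14=0 t=1,i=1
  .##.#|.  b13=0 t=0,i=3
  .##..|.  b12=0 t=1,i=11
  .#.##|#  b11=1 t=1,i=9
  .#.#.|.  b10=0 t=0,i=13
  .#..#|#  b9=1 t=0,i=6
  .#...|.  b8=0 t=0,i=9
  ..###|.  b7=0 t=2,i=7
  ..##.|#  b6=1 t=0,i=2
  ..#.#|.  b5=0 t=0,i=12
  ..#..|#  b4=1 t=0,i=8
  ...##|#  b3=1 t=0,i=1
  ...#.|#  b2=1 t=0,i=11
  ....#|#  b1=1 t=2,i=5
  .....|.  b0=0 t=2,i=2
  bits 01010101011110110000101001011110 = 1434126942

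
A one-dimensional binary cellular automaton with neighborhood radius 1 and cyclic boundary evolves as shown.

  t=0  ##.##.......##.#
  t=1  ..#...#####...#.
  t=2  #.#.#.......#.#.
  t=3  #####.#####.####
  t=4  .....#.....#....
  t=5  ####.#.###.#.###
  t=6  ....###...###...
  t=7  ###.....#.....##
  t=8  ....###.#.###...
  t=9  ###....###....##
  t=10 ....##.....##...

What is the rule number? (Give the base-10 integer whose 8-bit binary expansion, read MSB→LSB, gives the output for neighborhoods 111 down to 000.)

  ### -> .   bit 7 = 0  t=0,i=0
  ##. -> .   bit 6 = 0  t=0,i=1
  #.# -> #   bit 5 = 1  t=0,i=2
  #.. -> .   bit 4 = 0  t=0,i=5
  .## -> .   bit 3 = 0  t=0,i=3
  .#. -> #   bit 2 = 1  t=1,i=2
  ..# -> .   bit 1 = 0  t=0,i=11
  ... -> #   bit 0 = 1  t=0,i=6
  bits 00100101 = 37

37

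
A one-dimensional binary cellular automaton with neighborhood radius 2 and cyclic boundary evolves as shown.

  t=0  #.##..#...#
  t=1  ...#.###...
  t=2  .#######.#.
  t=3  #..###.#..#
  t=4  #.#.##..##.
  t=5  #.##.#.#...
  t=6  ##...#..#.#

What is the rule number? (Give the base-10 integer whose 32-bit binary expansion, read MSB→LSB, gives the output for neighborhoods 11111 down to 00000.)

  [31] ##### => #  t=2,i=3
  [30] ####. => .  t=2,i=6
  [29] ###.# => #  t=2,i=7
  [28] ###.. => #  t=1,i=7
  [27] ##.## => .  t=0,i=1
  [26] ##.#. => .  t=2,i=8
  [25] ##..# => .  t=0,i=4
  [24] ##... => .  t=1,i=8
  [23] #.### => #  t=1,i=5
  [22] #.##. => .  t=0,i=2
  [21] #.#.# => #  t=4,i=0
  [20] #.#.. => .  t=2,i=9
  [19] #..## => #  t=2,i=0
  [18] #..#. => #  t=0,i=5
  [17] #...# => .  t=0,i=8
  [16] #.... => #  t=1,i=9
  [15] .#### => .  t=2,i=2
  [14] .###. => #  t=1,i=6
  [13] .##.# => .  t=0,i=0
  [12] .##.. => #  t=0,i=3
  [11] .#.## => #  t=1,i=4
  [10] .#.#. => .  t=4,i=1
  [9] .#..# => #  t=2,i=10
  [8] .#... => #  t=0,i=7
  [7] ..### => .  t=2,i=1
  [6] ..##. => .  t=0,i=10
  [5] ..#.# => #  t=1,i=3
  [4] ..#.. => #  t=0,i=6
  [3] ...## => .  t=0,i=9
  [2] ...#. => #  t=1,i=2
  [1] ....# => #  t=1,i=1
  [0] ..... => .  t=1,i=0
  bits 10110000101011010101101100110110 = 2964151094

2964151094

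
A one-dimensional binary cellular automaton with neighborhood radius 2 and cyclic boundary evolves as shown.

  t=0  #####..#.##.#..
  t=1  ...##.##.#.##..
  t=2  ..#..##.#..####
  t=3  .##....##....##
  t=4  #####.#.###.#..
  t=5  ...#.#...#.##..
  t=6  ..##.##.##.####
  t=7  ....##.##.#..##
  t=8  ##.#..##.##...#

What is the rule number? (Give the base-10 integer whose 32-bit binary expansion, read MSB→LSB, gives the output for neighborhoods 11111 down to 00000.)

  #####|.  b31=0 t=0,i=2
  ####.|#  b30=1 t=0,i=3
  ###.#|.  b29=0 t=4,i=4
  ###..|#  b28=1 t=0,i=4
  ##.##|#  b27=1 t=1,i=5
  ##.#.|#  b26=1 t=0,i=11
  ##..#|.  b25=0 t=0,i=5
  ##...|#  b24=1 t=1,i=13
  #.###|.  b23=0 t=4,i=8
  #.##.|#  b22=1 t=0,i=9
  #.#.#|.  b21=0 t=1,i=9
  #.#..|#  b20=1 t=0,i=12
  #..##|.  b19=0 t=0,i=14
  #..#.|#  b18=1 t=0,i=6
  #...#|.  b17=0 t=5,i=7
  #....|#  b16=1 t=1,i=14
  .####|.  b15=0 t=0,i=1
  .###.|#  b14=1 t=4,i=9
  .##.#|.  b13=0 t=0,i=10
  .##..|#  b12=1 t=1,i=12
  .#.##|.  b11=0 t=0,i=8
  .#.#.|.  b10=0 t=5,i=4
  .#..#|.  b9=0 t=0,i=13
  .#...|#  b8=1 t=5,i=6
  ..###|.  b7=0 t=0,i=0
  ..##.|.  b6=0 t=1,i=3
  ..#.#|#  b5=1 t=0,i=7
  ..#..|#  b4=1 t=2,i=2
  ...##|#  b3=1 t=1,i=2
  ...#.|#  b2=1 t=5,i=2
  ....#|.  b1=0 t=1,i=1
  .....|.  b0=0 t=1,i=0
  bits 01011101010101010101000100111100 = 1565872444

1565872444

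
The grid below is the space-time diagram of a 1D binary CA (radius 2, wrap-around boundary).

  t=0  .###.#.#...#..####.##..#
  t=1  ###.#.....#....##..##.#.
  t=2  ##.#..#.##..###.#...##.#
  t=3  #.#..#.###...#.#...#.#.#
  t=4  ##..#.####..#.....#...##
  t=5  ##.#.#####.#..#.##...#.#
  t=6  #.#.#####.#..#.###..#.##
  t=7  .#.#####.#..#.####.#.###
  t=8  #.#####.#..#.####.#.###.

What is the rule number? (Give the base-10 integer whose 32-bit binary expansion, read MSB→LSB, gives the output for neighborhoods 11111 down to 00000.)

  #####|#  b31=1 t=5,i=7
  ####.|#  b30=1 t=0,i=16
  ###.#|.  b29=0 t=0,i=3
  ###..|#  b28=1 t=3,i=9
  ##.##|.  b27=0 t=0,i=18
  ##.#.|#  b26=1 t=0,i=4
  ##..#|.  b25=0 t=0,i=21
  ##...|.  b24=0 t=3,i=10
  #.###|#  b23=1 t=0,i=1
  #.##.|#  b22=1 t=0,i=19
  #.#.#|.  b21=0 t=0,i=5
  #.#..|.  b20=0 t=0,i=7
  #..##|.  b19=0 t=0,i=13
  #..#.|#  b18=1 t=0,i=22
  #...#|.  b17=0 t=0,i=9
  #....|#  b16=1 t=1,i=6
  .####|#  b15=1 t=0,i=15
  .###.|#  b14=1 t=0,i=2
  .##.#|#  b13=1 t=1,i=20
  .##..|#  b12=1 t=0,i=20
  .#.##|#  b11=1 t=0,i=0
  .#.#.|.  b10=0 t=0,i=6
  .#..#|.  b9=0 t=0,i=12
  .#...|.  b8=0 t=0,i=8
  ..###|.  b7=0 t=0,i=14
  ..##.|.  b6=0 t=1,i=15
  ..#.#|.  b5=0 t=0,i=23
  ..#..|.  b4=0 t=0,i=11
  ...##|#  b3=1 t=1,i=14
  ...#.|#  b2=1 t=0,i=10
  ....#|#  b1=1 t=1,i=8
  .....|.  b0=0 t=1,i=7
  bits 11010100110001011111100000001110 = 3569743886

3569743886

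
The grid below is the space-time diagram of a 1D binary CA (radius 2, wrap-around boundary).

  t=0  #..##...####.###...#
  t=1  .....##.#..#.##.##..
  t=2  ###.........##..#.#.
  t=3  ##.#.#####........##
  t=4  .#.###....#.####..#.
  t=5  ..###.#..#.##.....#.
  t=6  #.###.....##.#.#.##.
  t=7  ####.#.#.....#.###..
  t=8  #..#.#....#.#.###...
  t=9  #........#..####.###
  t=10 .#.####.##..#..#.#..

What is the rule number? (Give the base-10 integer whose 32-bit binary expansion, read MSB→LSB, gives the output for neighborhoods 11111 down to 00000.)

  nb #####: next=.  (t=3,i=7, bit31=0)
  nb ####.: next=.  (t=0,i=10, bit30=0)
  nb ###.#: next=#  (t=0,i=11, bit29=1)
  nb ###..: next=.  (t=0,i=15, bit28=0)
  nb ##.##: next=.  (t=0,i=12, bit27=0)
  nb ##.#.: next=.  (t=1,i=7, bit26=0)
  nb ##..#: next=.  (t=0,i=1, bit25=0)
  nb ##...: next=#  (t=0,i=5, bit24=1)
  nb #.###: next=#  (t=0,i=13, bit23=1)
  nb #.##.: next=#  (t=1,i=13, bit22=1)
  nb #.#.#: next=#  (t=2,i=18, bit21=1)
  nb #.#..: next=.  (t=1,i=8, bit20=0)
  nb #..##: next=.  (t=0,i=2, bit19=0)
  nb #..#.: next=.  (t=1,i=10, bit18=0)
  nb #...#: next=#  (t=0,i=6, bit17=1)
  nb #....: next=.  (t=1,i=19, bit16=0)
  nb .####: next=.  (t=0,i=9, bit15=0)
  nb .###.: next=#  (t=0,i=14, bit14=1)
  nb .##.#: next=.  (t=1,i=6, bit13=0)
  nb .##..: next=.  (t=0,i=0, bit12=0)
  nb .#.##: next=#  (t=1,i=12, bit11=1)
  nb .#.#.: next=.  (t=2,i=17, bit10=0)
  nb .#..#: next=.  (t=1,i=9, bit9=0)
  nb .#...: next=.  (t=5,i=19, bit8=0)
  nb ..###: next=#  (t=0,i=8, bit7=1)
  nb ..##.: next=.  (t=0,i=3, bit6=0)
  nb ..#.#: next=.  (t=1,i=11, bit5=0)
  nb ..#..: next=#  (t=4,i=18, bit4=1)
  nb ...##: next=.  (t=0,i=7, bit3=0)
  nb ...#.: next=#  (t=4,i=9, bit2=1)
  nb ....#: next=.  (t=1,i=3, bit1=0)
  nb .....: next=#  (t=1,i=0, bit0=1)
  bits 00100001111000100100100010010101 = 568477845

568477845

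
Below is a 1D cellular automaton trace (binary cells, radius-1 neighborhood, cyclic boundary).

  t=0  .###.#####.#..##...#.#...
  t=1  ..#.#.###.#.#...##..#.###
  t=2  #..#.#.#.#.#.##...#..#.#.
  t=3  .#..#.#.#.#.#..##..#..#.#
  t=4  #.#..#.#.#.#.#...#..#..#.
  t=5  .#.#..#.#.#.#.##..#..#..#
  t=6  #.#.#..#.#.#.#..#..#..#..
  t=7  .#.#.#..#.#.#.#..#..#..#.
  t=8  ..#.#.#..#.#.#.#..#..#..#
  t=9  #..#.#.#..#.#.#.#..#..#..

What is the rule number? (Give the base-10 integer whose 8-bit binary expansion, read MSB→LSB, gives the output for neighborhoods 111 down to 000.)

  ### -> #   bit 7 = 1  t=0,i=2
  ##. -> .   bit 6 = 0  t=0,i=3
  #.# -> #   bit 5 = 1  t=0,i=4
  #.. -> #   bit 4 = 1  t=0,i=12
  .## -> .   bit 3 = 0  t=0,i=1
  .#. -> .   bit 2 = 0  t=0,i=11
  ..# -> .   bit 1 = 0  t=0,i=0
  ... -> #   bit 0 = 1  t=0,i=17
  bits 10110001 = 177

177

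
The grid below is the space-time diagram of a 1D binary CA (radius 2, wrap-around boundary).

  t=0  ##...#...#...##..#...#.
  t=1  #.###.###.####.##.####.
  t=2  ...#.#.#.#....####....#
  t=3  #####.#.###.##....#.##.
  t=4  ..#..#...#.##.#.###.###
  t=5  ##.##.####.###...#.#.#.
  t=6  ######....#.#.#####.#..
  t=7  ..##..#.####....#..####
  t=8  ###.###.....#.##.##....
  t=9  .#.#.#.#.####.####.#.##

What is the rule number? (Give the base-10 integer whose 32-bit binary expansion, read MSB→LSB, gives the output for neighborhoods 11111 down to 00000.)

  #####|#  b31=1 t=3,i=2
  ####.|.  b30=0 t=1,i=12
  ###.#|.  b29=0 t=1,i=4
  ###..|.  b28=0 t=2,i=17
  ##.##|#  b27=1 t=1,i=5
  ##.#.|#  b26=1 t=1,i=22
  ##..#|#  b25=1 t=0,i=15
  ##...|#  b24=1 t=0,i=2
  #.###|.  b23=0 t=1,i=2
  #.##.|#  b22=1 t=0,i=0
  #.#.#|.  b21=0 t=1,i=0
  #.#..|#  b20=1 t=2,i=9
  #..##|#  b19=1 t=6,i=22
  #..#.|#  b18=1 t=0,i=16
  #...#|#  b17=1 t=0,i=3
  #....|.  b16=0 t=2,i=11
  .####|.  b15=0 t=1,i=11
  .###.|#  b14=1 t=1,i=3
  .##.#|#  b13=1 t=1,i=16
  .##..|.  b12=0 t=0,i=1
  .#.##|.  b11=0 t=0,i=22
  .#.#.|#  b10=1 t=2,i=4
  .#..#|#  b9=1 t=4,i=3
  .#...|#  b8=1 t=0,i=6
  ..###|.  b7=0 t=2,i=14
  ..##.|#  b6=1 t=0,i=13
  ..#.#|#  b5=1 t=0,i=21
  ..#..|.  b4=0 t=0,i=5
  ...##|#  b3=1 t=0,i=12
  ...#.|#  b2=1 t=0,i=4
  ....#|#  b1=1 t=2,i=12
  .....|#  b0=1 t=8,i=9
  bits 10001111010111100110011101101111 = 2405328751

2405328751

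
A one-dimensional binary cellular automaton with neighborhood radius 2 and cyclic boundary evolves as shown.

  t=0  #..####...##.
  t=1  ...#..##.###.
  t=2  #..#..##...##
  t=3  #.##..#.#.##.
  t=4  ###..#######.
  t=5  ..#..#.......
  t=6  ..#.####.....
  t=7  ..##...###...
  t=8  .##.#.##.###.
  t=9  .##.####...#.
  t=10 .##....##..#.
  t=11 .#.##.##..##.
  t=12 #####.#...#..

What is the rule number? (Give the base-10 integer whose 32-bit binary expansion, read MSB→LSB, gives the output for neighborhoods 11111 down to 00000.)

291843576

  ##### -> .   bit 31 = 0  t=4,i=7
  ####. -> .   bit 30 = 0  t=0,i=5
  ###.# -> .   bit 29 = 0  t=4,i=11
  ###.. -> #   bit 28 = 1  t=0,i=6
  ##.## -> .   bit 27 = 0  t=1,i=8
  ##.#. -> .   bit 26 = 0  t=0,i=12
  ##..# -> .   bit 25 = 0  t=2,i=1
  ##... -> #   bit 24 = 1  t=0,i=7
  #.### -> .   bit 23 = 0  t=1,i=9
  #.##. -> #   bit 22 = 1  t=3,i=2
  #.#.# -> #   bit 21 = 1  t=3,i=0
  #.#.. -> .   bit 20 = 0  t=0,i=0
  #..## -> .   bit 19 = 0  t=0,i=2
  #..#. -> #   bit 18 = 1  t=2,i=2
  #...# -> .   bit 17 = 0  t=0,i=8
  #.... -> #   bit 16 = 1  t=1,i=0
  .#### -> .   bit 15 = 0  t=0,i=4
  .###. -> .   bit 14 = 0  t=1,i=10
  .##.# -> #   bit 13 = 1  t=0,i=11
  .##.. -> .   bit 12 = 0  t=2,i=7
  .#.## -> #   bit 11 = 1  t=3,i=1
  .#.#. -> #   bit 10 = 1  t=3,i=7
  .#..# -> .   bit 9 = 0  t=0,i=1
  .#... -> #   bit 8 = 1  t=5,i=6
  ..### -> #   bit 7 = 1  t=0,i=3
  ..##. -> #   bit 6 = 1  t=0,i=10
  ..#.# -> #   bit 5 = 1  t=3,i=6
  ..#.. -> #   bit 4 = 1  t=1,i=3
  ...## -> #   bit 3 = 1  t=0,i=9
  ...#. -> .   bit 2 = 0  t=1,i=2
  ....# -> .   bit 1 = 0  t=1,i=1
  ..... -> .   bit 0 = 0  t=5,i=8
  bits 00010001011001010010110111111000 = 291843576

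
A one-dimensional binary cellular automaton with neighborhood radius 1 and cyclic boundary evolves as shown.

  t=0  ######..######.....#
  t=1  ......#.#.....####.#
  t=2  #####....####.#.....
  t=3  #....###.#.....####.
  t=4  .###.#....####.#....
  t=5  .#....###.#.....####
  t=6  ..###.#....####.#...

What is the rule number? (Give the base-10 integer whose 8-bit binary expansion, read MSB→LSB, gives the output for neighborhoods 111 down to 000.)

  ###|.  b7=0 t=0,i=0
  ##.|.  b6=0 t=0,i=5
  #.#|.  b5=0 t=1,i=7
  #..|#  b4=1 t=0,i=6
  .##|#  b3=1 t=0,i=8
  .#.|.  b2=0 t=1,i=6
  ..#|.  b1=0 t=0,i=7
  ...|#  b0=1 t=0,i=15
  bits 00011001 = 25

25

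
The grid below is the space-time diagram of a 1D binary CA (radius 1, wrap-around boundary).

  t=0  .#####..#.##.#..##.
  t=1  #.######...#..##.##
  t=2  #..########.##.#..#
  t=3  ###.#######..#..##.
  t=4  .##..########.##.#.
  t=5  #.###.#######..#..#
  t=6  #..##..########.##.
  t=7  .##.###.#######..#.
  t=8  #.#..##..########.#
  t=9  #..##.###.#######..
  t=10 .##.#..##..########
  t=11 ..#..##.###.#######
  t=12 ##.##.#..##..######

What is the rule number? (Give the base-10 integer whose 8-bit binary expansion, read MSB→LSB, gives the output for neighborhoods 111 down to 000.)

211

  ### -> #   bit 7 = 1  t=0,i=2
  ##. -> #   bit 6 = 1  t=0,i=5
  #.# -> .   bit 5 = 0  t=0,i=9
  #.. -> #   bit 4 = 1  t=0,i=6
  .## -> .   bit 3 = 0  t=0,i=1
  .#. -> .   bit 2 = 0  t=0,i=8
  ..# -> #   bit 1 = 1  t=0,i=0
  ... -> #   bit 0 = 1  t=1,i=9
  bits 11010011 = 211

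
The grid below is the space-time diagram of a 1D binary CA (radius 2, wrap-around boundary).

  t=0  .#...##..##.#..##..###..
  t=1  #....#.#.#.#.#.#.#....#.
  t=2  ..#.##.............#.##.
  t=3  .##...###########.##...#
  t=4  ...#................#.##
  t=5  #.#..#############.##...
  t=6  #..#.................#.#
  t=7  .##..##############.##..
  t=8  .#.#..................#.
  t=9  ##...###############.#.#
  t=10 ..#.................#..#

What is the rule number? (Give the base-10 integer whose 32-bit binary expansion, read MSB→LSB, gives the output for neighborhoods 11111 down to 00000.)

126157413

  #####|.  b31=0 t=3,i=8
  ####.|.  b30=0 t=3,i=15
  ###.#|.  b29=0 t=3,i=16
  ###..|.  b28=0 t=0,i=21
  ##.##|.  b27=0 t=3,i=17
  ##.#.|#  b26=1 t=0,i=11
  ##..#|#  b25=1 t=0,i=7
  ##...|#  b24=1 t=0,i=22
  #.###|#  b23=1 t=9,i=23
  #.##.|.  b22=0 t=2,i=4
  #.#.#|.  b21=0 t=1,i=7
  #.#..|.  b20=0 t=0,i=12
  #..##|.  b19=0 t=0,i=8
  #..#.|#  b18=1 t=6,i=2
  #...#|.  b17=0 t=0,i=3
  #....|#  b16=1 t=1,i=2
  .####|.  b15=0 t=3,i=7
  .###.|.  b14=0 t=0,i=20
  .##.#|.  b13=0 t=0,i=10
  .##..|.  b12=0 t=0,i=6
  .#.##|.  b11=0 t=2,i=3
  .#.#.|.  b10=0 t=1,i=6
  .#..#|#  b9=1 t=0,i=13
  .#...|.  b8=0 t=0,i=2
  ..###|.  b7=0 t=0,i=19
  ..##.|#  b6=1 t=0,i=5
  ..#.#|#  b5=1 t=1,i=5
  ..#..|.  b4=0 t=0,i=1
  ...##|.  b3=0 t=0,i=4
  ...#.|#  b2=1 t=0,i=0
  ....#|.  b1=0 t=1,i=3
  .....|#  b0=1 t=2,i=8
  bits 00000111100001010000001001100101 = 126157413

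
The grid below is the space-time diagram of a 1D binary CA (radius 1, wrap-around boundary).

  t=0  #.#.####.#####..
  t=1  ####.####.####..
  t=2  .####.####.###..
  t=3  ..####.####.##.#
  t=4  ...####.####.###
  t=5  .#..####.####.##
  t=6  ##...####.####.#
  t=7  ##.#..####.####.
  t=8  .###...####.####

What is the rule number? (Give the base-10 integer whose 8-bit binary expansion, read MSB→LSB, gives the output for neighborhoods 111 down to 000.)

229

  [7] ### => #  t=0,i=5
  [6] ##. => #  t=0,i=7
  [5] #.# => #  t=0,i=1
  [4] #.. => .  t=0,i=14
  [3] .## => .  t=0,i=4
  [2] .#. => #  t=0,i=0
  [1] ..# => .  t=0,i=15
  [0] ... => #  t=2,i=15
  bits 11100101 = 229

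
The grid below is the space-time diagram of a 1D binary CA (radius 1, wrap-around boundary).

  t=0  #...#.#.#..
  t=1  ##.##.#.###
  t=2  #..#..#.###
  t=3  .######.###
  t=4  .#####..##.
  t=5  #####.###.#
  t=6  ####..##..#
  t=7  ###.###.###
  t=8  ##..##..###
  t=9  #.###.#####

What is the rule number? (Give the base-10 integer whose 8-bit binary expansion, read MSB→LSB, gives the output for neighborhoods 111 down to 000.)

  ###|#  b7=1 t=1,i=0
  ##.|.  b6=0 t=1,i=1
  #.#|.  b5=0 t=0,i=5
  #..|#  b4=1 t=0,i=1
  .##|#  b3=1 t=1,i=3
  .#.|#  b2=1 t=0,i=0
  ..#|#  b1=1 t=0,i=3
  ...|.  b0=0 t=0,i=2
  bits 10011110 = 158

158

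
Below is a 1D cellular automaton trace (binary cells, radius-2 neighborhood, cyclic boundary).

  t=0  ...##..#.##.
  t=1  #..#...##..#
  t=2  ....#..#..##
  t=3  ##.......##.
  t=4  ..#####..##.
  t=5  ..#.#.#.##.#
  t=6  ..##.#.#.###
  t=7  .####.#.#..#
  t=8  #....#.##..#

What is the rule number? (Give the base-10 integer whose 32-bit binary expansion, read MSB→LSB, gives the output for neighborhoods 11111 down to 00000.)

  ##### -> #   bit 31 = 1  t=4,i=4
  ####. -> .   bit 30 = 0  t=4,i=5
  ###.# -> .   bit 29 = 0  t=7,i=4
  ###.. -> #   bit 28 = 1  t=4,i=6
  ##.## -> .   bit 27 = 0  t=3,i=11
  ##.#. -> #   bit 26 = 1  t=5,i=10
  ##..# -> .   bit 25 = 0  t=0,i=5
  ##... -> #   bit 24 = 1  t=0,i=11
  #.### -> .   bit 23 = 0  t=6,i=9
  #.##. -> .   bit 22 = 0  t=0,i=9
  #.#.# -> .   bit 21 = 0  t=5,i=4
  #.#.. -> #   bit 20 = 1  t=5,i=11
  #..## -> #   bit 19 = 1  t=1,i=10
  #..#. -> .   bit 18 = 0  t=0,i=6
  #...# -> .   bit 17 = 0  t=1,i=5
  #.... -> #   bit 16 = 1  t=0,i=0
  .#### -> .   bit 15 = 0  t=4,i=3
  .###. -> .   bit 14 = 0  t=6,i=10
  .##.# -> #   bit 13 = 1  t=3,i=10
  .##.. -> .   bit 12 = 0  t=0,i=4
  .#.## -> #   bit 11 = 1  t=0,i=8
  .#.#. -> #   bit 10 = 1  t=5,i=3
  .#..# -> .   bit 9 = 0  t=2,i=5
  .#... -> #   bit 8 = 1  t=1,i=4
  ..### -> #   bit 7 = 1  t=4,i=2
  ..##. -> #   bit 6 = 1  t=0,i=3
  ..#.# -> #   bit 5 = 1  t=0,i=7
  ..#.. -> .   bit 4 = 0  t=1,i=3
  ...## -> .   bit 3 = 0  t=0,i=2
  ...#. -> .   bit 2 = 0  t=2,i=3
  ....# -> .   bit 1 = 0  t=0,i=1
  ..... -> #   bit 0 = 1  t=3,i=4
  bits 10010101000110010010110111100001 = 2501455329

2501455329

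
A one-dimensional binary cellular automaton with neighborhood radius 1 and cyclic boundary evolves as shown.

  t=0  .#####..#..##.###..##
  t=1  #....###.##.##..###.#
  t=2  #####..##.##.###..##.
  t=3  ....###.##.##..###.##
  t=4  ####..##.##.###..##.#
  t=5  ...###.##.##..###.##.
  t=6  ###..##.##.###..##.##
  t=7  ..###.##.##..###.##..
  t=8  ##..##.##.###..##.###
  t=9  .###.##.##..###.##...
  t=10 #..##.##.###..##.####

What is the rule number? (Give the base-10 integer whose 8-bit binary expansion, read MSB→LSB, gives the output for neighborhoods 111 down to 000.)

  ### -> .   bit 7 = 0  t=0,i=2
  ##. -> #   bit 6 = 1  t=0,i=5
  #.# -> #   bit 5 = 1  t=0,i=0
  #.. -> #   bit 4 = 1  t=0,i=6
  .## -> .   bit 3 = 0  t=0,i=1
  .#. -> .   bit 2 = 0  t=0,i=8
  ..# -> #   bit 1 = 1  t=0,i=7
  ... -> #   bit 0 = 1  t=1,i=2
  bits 01110011 = 115

115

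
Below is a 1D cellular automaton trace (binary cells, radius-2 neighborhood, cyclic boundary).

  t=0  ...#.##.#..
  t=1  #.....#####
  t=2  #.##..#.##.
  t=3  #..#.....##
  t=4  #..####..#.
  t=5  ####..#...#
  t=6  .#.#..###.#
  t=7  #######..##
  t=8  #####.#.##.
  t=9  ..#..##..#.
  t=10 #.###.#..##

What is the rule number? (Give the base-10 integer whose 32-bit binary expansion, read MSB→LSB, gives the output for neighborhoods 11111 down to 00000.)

  #####|#  b31=1 t=1,i=8
  ####.|.  b30=0 t=1,i=10
  ###.#|.  b29=0 t=6,i=8
  ###..|#  b28=1 t=1,i=0
  ##.##|.  b27=0 t=8,i=10
  ##.#.|#  b26=1 t=0,i=7
  ##..#|.  b25=0 t=2,i=4
  ##...|.  b24=0 t=1,i=1
  #.###|.  b23=0 t=8,i=0
  #.##.|.  b22=0 t=0,i=5
  #.#.#|#  b21=1 t=2,i=0
  #.#..|#  b20=1 t=0,i=8
  #..##|#  b19=1 t=4,i=2
  #..#.|.  b18=0 t=2,i=5
  #...#|#  b17=1 t=5,i=8
  #....|#  b16=1 t=0,i=10
  .####|.  b15=0 t=1,i=7
  .###.|.  b14=0 t=3,i=10
  .##.#|#  b13=1 t=0,i=6
  .##..|#  b12=1 t=2,i=3
  .#.##|.  b11=0 t=0,i=4
  .#.#.|#  b10=1 t=4,i=10
  .#..#|#  b9=1 t=4,i=1
  .#...|#  b8=1 t=0,i=9
  ..###|#  b7=1 t=1,i=6
  ..##.|.  b6=0 t=9,i=5
  ..#.#|.  b5=0 t=0,i=3
  ..#..|#  b4=1 t=3,i=3
  ...##|.  b3=0 t=1,i=5
  ...#.|.  b2=0 t=0,i=2
  ....#|.  b1=0 t=0,i=1
  .....|#  b0=1 t=0,i=0
  bits 10010100001110110011011110010001 = 2486908817

2486908817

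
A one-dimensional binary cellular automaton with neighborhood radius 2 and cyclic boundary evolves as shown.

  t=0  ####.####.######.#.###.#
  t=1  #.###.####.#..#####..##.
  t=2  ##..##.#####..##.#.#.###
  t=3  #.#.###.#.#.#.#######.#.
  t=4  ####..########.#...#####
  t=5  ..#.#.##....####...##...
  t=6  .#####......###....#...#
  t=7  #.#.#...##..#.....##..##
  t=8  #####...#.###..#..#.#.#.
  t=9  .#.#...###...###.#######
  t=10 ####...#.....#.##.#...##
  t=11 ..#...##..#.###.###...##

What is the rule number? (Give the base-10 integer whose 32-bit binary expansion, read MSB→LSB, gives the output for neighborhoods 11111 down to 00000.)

  nb #####: next=.  (t=0,i=1, bit31=0)
  nb ####.: next=#  (t=0,i=2, bit30=1)
  nb ###.#: next=#  (t=0,i=3, bit29=1)
  nb ###..: next=.  (t=1,i=18, bit28=0)
  nb ##.##: next=#  (t=0,i=4, bit27=1)
  nb ##.#.: next=#  (t=0,i=16, bit26=1)
  nb ##..#: next=#  (t=1,i=19, bit25=1)
  nb ##...: next=.  (t=5,i=8, bit24=0)
  nb #.###: next=.  (t=0,i=5, bit23=0)
  nb #.##.: next=.  (t=5,i=6, bit22=0)
  nb #.#.#: next=#  (t=0,i=17, bit21=1)
  nb #.#..: next=#  (t=1,i=11, bit20=1)
  nb #..##: next=.  (t=1,i=13, bit19=0)
  nb #..#.: next=#  (t=7,i=11, bit18=1)
  nb #...#: next=.  (t=4,i=17, bit17=0)
  nb #....: next=.  (t=5,i=9, bit16=0)
  nb .####: next=#  (t=0,i=0, bit15=1)
  nb .###.: next=.  (t=0,i=20, bit14=0)
  nb .##.#: next=#  (t=1,i=22, bit13=1)
  nb .##..: next=.  (t=5,i=7, bit12=0)
  nb .#.##: next=#  (t=0,i=18, bit11=1)
  nb .#.#.: next=#  (t=2,i=18, bit10=1)
  nb .#..#: next=.  (t=1,i=12, bit9=0)
  nb .#...: next=.  (t=4,i=16, bit8=0)
  nb ..###: next=#  (t=1,i=14, bit7=1)
  nb ..##.: next=#  (t=1,i=21, bit6=1)
  nb ..#.#: next=#  (t=5,i=2, bit5=1)
  nb ..#..: next=#  (t=6,i=19, bit4=1)
  nb ...##: next=.  (t=4,i=18, bit3=0)
  nb ...#.: next=#  (t=5,i=1, bit2=1)
  nb ....#: next=.  (t=5,i=0, bit1=0)
  nb .....: next=#  (t=5,i=23, bit0=1)
  bits 01101110001101001010110011110101 = 1848945909

1848945909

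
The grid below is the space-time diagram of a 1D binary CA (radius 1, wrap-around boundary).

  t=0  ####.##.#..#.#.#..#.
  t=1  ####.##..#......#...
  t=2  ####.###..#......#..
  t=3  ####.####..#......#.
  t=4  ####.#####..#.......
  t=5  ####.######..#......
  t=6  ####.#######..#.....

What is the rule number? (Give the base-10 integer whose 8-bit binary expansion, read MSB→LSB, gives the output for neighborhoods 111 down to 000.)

216

  [7] ### => #  t=0,i=1
  [6] ##. => #  t=0,i=3
  [5] #.# => .  t=0,i=4
  [4] #.. => #  t=0,i=9
  [3] .## => #  t=0,i=0
  [2] .#. => .  t=0,i=8
  [1] ..# => .  t=0,i=10
  [0] ... => .  t=1,i=11
  bits 11011000 = 216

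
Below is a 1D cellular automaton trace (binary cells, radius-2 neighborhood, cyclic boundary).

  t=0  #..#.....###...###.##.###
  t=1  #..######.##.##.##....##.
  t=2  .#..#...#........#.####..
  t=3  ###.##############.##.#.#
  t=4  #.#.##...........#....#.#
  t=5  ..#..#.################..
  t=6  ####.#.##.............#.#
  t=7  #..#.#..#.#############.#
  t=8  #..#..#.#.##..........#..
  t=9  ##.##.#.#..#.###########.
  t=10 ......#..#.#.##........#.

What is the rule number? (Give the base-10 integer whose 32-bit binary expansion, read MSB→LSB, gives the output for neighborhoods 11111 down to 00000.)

816042879

  ##### -> .   bit 31 = 0  t=1,i=5
  ####. -> .   bit 30 = 0  t=0,i=24
  ###.# -> #   bit 29 = 1  t=0,i=17
  ###.. -> #   bit 28 = 1  t=0,i=0
  ##.## -> .   bit 27 = 0  t=0,i=18
  ##.#. -> .   bit 26 = 0  t=1,i=24
  ##..# -> .   bit 25 = 0  t=0,i=1
  ##... -> .   bit 24 = 0  t=0,i=12
  #.### -> #   bit 23 = 1  t=0,i=22
  #.##. -> .   bit 22 = 0  t=0,i=19
  #.#.# -> #   bit 21 = 1  t=3,i=22
  #.#.. -> .   bit 20 = 0  t=1,i=0
  #..## -> .   bit 19 = 0  t=1,i=2
  #..#. -> .   bit 18 = 0  t=0,i=2
  #...# -> #   bit 17 = 1  t=0,i=13
  #.... -> #   bit 16 = 1  t=0,i=5
  .#### -> #   bit 15 = 1  t=0,i=23
  .###. -> #   bit 14 = 1  t=0,i=10
  .##.# -> .   bit 13 = 0  t=0,i=20
  .##.. -> #   bit 12 = 1  t=1,i=17
  .#.## -> .   bit 11 = 0  t=2,i=18
  .#.#. -> .   bit 10 = 0  t=7,i=4
  .#..# -> #   bit 9 = 1  t=1,i=1
  .#... -> #   bit 8 = 1  t=0,i=4
  ..### -> .   bit 7 = 0  t=0,i=9
  ..##. -> #   bit 6 = 1  t=1,i=22
  ..#.# -> #   bit 5 = 1  t=2,i=17
  ..#.. -> #   bit 4 = 1  t=0,i=3
  ...## -> #   bit 3 = 1  t=0,i=8
  ...#. -> #   bit 2 = 1  t=2,i=0
  ....# -> #   bit 1 = 1  t=0,i=7
  ..... -> #   bit 0 = 1  t=0,i=6
  bits 00110000101000111101001101111111 = 816042879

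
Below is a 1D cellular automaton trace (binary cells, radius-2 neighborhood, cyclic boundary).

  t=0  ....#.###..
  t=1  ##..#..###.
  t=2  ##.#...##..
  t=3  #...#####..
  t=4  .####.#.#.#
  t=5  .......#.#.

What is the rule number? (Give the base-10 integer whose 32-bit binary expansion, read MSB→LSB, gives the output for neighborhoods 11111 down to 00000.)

  [31] ##### => #  t=3,i=6
  [30] ####. => .  t=3,i=7
  [29] ###.# => .  t=1,i=9
  [28] ###.. => #  t=0,i=8
  [27] ##.## => .  t=1,i=10
  [26] ##.#. => .  t=2,i=2
  [25] ##..# => .  t=1,i=2
  [24] ##... => #  t=0,i=9
  [23] #.### => .  t=0,i=6
  [22] #.##. => #  t=1,i=0
  [21] #.#.# => .  t=4,i=6
  [20] #.#.. => .  t=2,i=3
  [19] #..## => .  t=1,i=6
  [18] #..#. => #  t=1,i=3
  [17] #...# => #  t=2,i=5
  [16] #.... => .  t=0,i=10
  [15] .#### => .  t=3,i=5
  [14] .###. => #  t=0,i=7
  [13] .##.# => .  t=2,i=1
  [12] .##.. => #  t=1,i=1
  [11] .#.## => .  t=0,i=5
  [10] .#.#. => #  t=4,i=7
  [9] .#..# => .  t=1,i=5
  [8] .#... => #  t=2,i=4
  [7] ..### => #  t=1,i=7
  [6] ..##. => #  t=2,i=0
  [5] ..#.# => #  t=0,i=4
  [4] ..#.. => .  t=1,i=4
  [3] ...## => #  t=2,i=6
  [2] ...#. => .  t=0,i=3
  [1] ....# => .  t=0,i=2
  [0] ..... => #  t=0,i=0
  bits 10010001010001100101010111101001 = 2437305833

2437305833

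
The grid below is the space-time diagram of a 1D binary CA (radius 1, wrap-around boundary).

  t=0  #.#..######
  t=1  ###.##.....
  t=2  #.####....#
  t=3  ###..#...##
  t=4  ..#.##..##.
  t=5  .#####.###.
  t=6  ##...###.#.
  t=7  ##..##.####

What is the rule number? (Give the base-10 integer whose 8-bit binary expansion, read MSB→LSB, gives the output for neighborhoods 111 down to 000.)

110

  ###|.  b7=0 t=0,i=6
  ##.|#  b6=1 t=0,i=0
  #.#|#  b5=1 t=0,i=1
  #..|.  b4=0 t=0,i=3
  .##|#  b3=1 t=0,i=5
  .#.|#  b2=1 t=0,i=2
  ..#|#  b1=1 t=0,i=4
  ...|.  b0=0 t=1,i=7
  bits 01101110 = 110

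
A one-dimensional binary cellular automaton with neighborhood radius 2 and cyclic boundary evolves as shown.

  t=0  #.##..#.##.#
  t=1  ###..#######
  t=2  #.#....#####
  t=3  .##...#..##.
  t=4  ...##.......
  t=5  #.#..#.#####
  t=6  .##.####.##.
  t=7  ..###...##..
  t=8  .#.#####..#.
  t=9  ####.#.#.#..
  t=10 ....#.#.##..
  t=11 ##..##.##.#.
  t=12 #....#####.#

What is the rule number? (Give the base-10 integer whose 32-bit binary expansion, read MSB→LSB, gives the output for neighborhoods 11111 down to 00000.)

  [31] ##### => #  t=1,i=0
  [30] ####. => .  t=1,i=1
  [29] ###.# => .  t=2,i=0
  [28] ###.. => #  t=1,i=2
  [27] ##.## => #  t=0,i=1
  [26] ##.#. => #  t=2,i=1
  [25] ##..# => .  t=0,i=4
  [24] ##... => #  t=3,i=3
  [23] #.### => #  t=5,i=7
  [22] #.##. => #  t=0,i=2
  [21] #.#.# => .  t=9,i=5
  [20] #.#.. => #  t=2,i=2
  [19] #..## => .  t=1,i=4
  [18] #..#. => #  t=0,i=5
  [17] #...# => #  t=3,i=4
  [16] #.... => .  t=2,i=4
  [15] .#### => .  t=1,i=6
  [14] .###. => #  t=7,i=3
  [13] .##.# => #  t=0,i=0
  [12] .##.. => .  t=0,i=3
  [11] .#.## => #  t=0,i=7
  [10] .#.#. => #  t=9,i=6
  [9] .#..# => .  t=3,i=7
  [8] .#... => .  t=2,i=3
  [7] ..### => .  t=1,i=5
  [6] ..##. => .  t=3,i=1
  [5] ..#.# => #  t=0,i=6
  [4] ..#.. => .  t=3,i=6
  [3] ...## => #  t=2,i=6
  [2] ...#. => .  t=3,i=5
  [1] ....# => .  t=2,i=5
  [0] ..... => #  t=4,i=0
  bits 10011101110101100110110000101001 = 2648075305

2648075305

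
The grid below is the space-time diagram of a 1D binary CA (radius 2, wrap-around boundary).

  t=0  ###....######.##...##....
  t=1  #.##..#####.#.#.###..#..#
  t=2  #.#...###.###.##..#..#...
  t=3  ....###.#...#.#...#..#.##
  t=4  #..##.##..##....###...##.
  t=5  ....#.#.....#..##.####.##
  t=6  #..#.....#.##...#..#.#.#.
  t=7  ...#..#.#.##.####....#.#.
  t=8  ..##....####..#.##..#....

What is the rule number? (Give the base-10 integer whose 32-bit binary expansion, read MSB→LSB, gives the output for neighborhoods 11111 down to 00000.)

3043141789

  [31] ##### => #  t=0,i=9
  [30] ####. => .  t=0,i=11
  [29] ###.# => #  t=0,i=12
  [28] ###.. => #  t=0,i=2
  [27] ##.## => .  t=0,i=13
  [26] ##.#. => #  t=1,i=11
  [25] ##..# => .  t=1,i=4
  [24] ##... => #  t=0,i=3
  [23] #.### => .  t=1,i=16
  [22] #.##. => #  t=0,i=14
  [21] #.#.# => #  t=1,i=12
  [20] #.#.. => .  t=2,i=2
  [19] #..## => .  t=1,i=5
  [18] #..#. => .  t=1,i=20
  [17] #...# => #  t=0,i=17
  [16] #.... => .  t=0,i=4
  [15] .#### => #  t=0,i=8
  [14] .###. => .  t=0,i=1
  [13] .##.# => #  t=1,i=0
  [12] .##.. => .  t=0,i=15
  [11] .#.## => #  t=1,i=15
  [10] .#.#. => .  t=1,i=13
  [9] .#..# => .  t=1,i=22
  [8] .#... => .  t=2,i=3
  [7] ..### => #  t=0,i=0
  [6] ..##. => .  t=0,i=19
  [5] ..#.# => .  t=2,i=0
  [4] ..#.. => #  t=1,i=21
  [3] ...## => #  t=0,i=6
  [2] ...#. => #  t=2,i=24
  [1] ....# => .  t=0,i=5
  [0] ..... => #  t=5,i=9
  bits 10110101011000101010100010011101 = 3043141789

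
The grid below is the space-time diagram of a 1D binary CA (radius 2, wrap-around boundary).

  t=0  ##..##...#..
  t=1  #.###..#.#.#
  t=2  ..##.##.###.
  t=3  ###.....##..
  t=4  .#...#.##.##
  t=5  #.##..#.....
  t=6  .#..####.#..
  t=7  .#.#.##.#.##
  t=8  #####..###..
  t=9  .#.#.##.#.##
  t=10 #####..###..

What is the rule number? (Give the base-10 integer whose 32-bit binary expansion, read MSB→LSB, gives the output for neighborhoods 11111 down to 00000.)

  nb #####: next=.  (t=8,i=2, bit31=0)
  nb ####.: next=#  (t=6,i=6, bit30=1)
  nb ###.#: next=.  (t=6,i=7, bit29=0)
  nb ###..: next=.  (t=1,i=4, bit28=0)
  nb ##.##: next=.  (t=1,i=1, bit27=0)
  nb ##.#.: next=#  (t=4,i=0, bit26=1)
  nb ##..#: next=#  (t=0,i=2, bit25=1)
  nb ##...: next=.  (t=0,i=6, bit24=0)
  nb #.###: next=#  (t=1,i=2, bit23=1)
  nb #.##.: next=.  (t=1,i=11, bit22=0)
  nb #.#.#: next=#  (t=1,i=9, bit21=1)
  nb #.#..: next=.  (t=4,i=1, bit20=0)
  nb #..##: next=#  (t=0,i=3, bit19=1)
  nb #..#.: next=#  (t=1,i=6, bit18=1)
  nb #...#: next=#  (t=0,i=7, bit17=1)
  nb #....: next=.  (t=3,i=4, bit16=0)
  nb .####: next=#  (t=6,i=5, bit15=1)
  nb .###.: next=#  (t=1,i=3, bit14=1)
  nb .##.#: next=.  (t=1,i=0, bit13=0)
  nb .##..: next=.  (t=0,i=1, bit12=0)
  nb .#.##: next=#  (t=1,i=10, bit11=1)
  nb .#.#.: next=#  (t=1,i=8, bit10=1)
  nb .#..#: next=.  (t=0,i=10, bit9=0)
  nb .#...: next=#  (t=4,i=2, bit8=1)
  nb ..###: next=.  (t=3,i=0, bit7=0)
  nb ..##.: next=#  (t=0,i=0, bit6=1)
  nb ..#.#: next=.  (t=1,i=7, bit5=0)
  nb ..#..: next=#  (t=0,i=9, bit4=1)
  nb ...##: next=#  (t=2,i=1, bit3=1)
  nb ...#.: next=.  (t=0,i=8, bit2=0)
  nb ....#: next=.  (t=3,i=6, bit1=0)
  nb .....: next=#  (t=3,i=5, bit0=1)
  bits 01000110101011101100110101011001 = 1185860953

1185860953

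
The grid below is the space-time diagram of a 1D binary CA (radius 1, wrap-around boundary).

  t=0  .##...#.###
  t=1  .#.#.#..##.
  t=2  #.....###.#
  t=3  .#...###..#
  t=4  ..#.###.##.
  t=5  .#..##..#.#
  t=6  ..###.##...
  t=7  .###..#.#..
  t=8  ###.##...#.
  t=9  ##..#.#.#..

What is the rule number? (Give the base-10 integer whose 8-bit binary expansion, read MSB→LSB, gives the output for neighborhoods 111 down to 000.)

154

  ### -> #   bit 7 = 1  t=0,i=9
  ##. -> .   bit 6 = 0  t=0,i=2
  #.# -> .   bit 5 = 0  t=0,i=0
  #.. -> #   bit 4 = 1  t=0,i=3
  .## -> #   bit 3 = 1  t=0,i=1
  .#. -> .   bit 2 = 0  t=0,i=6
  ..# -> #   bit 1 = 1  t=0,i=5
  ... -> .   bit 0 = 0  t=0,i=4
  bits 10011010 = 154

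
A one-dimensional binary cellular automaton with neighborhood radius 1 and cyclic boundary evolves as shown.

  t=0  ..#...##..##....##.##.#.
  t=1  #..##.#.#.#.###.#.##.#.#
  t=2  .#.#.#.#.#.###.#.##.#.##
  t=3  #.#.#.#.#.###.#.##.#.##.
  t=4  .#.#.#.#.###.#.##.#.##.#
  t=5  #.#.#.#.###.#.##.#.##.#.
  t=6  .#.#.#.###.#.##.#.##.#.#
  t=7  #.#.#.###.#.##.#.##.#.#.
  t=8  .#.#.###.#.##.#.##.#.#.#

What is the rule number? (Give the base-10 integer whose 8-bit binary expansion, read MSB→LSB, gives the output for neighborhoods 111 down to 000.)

  [7] ### => #  t=1,i=13
  [6] ##. => .  t=0,i=7
  [5] #.# => #  t=0,i=18
  [4] #.. => #  t=0,i=3
  [3] .## => #  t=0,i=6
  [2] .#. => .  t=0,i=2
  [1] ..# => .  t=0,i=1
  [0] ... => #  t=0,i=0
  bits 10111001 = 185

185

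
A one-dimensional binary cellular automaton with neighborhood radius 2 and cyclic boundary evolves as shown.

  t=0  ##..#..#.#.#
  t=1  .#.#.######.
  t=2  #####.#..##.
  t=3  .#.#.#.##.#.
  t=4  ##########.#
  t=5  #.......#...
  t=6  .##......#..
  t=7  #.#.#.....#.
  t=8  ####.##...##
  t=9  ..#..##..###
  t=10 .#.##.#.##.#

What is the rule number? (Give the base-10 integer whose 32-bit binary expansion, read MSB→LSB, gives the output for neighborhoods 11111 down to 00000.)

  #####|.  b31=0 t=1,i=7
  ####.|#  b30=1 t=1,i=9
  ###.#|.  b29=0 t=2,i=4
  ###..|#  b28=1 t=0,i=1
  ##.##|.  b27=0 t=2,i=11
  ##.#.|#  b26=1 t=2,i=5
  ##..#|.  b25=0 t=0,i=2
  ##...|.  b24=0 t=6,i=3
  #.###|.  b23=0 t=0,i=11
  #.##.|#  b22=1 t=3,i=7
  #.#.#|#  b21=1 t=0,i=9
  #.#..|.  b20=0 t=2,i=6
  #..##|#  b19=1 t=2,i=8
  #..#.|#  b18=1 t=0,i=3
  #...#|.  b17=0 t=5,i=10
  #....|#  b16=1 t=5,i=2
  .####|#  b15=1 t=1,i=6
  .###.|.  b14=0 t=0,i=0
  .##.#|#  b13=1 t=2,i=10
  .##..|#  b12=1 t=6,i=2
  .#.##|#  b11=1 t=0,i=10
  .#.#.|#  b10=1 t=0,i=8
  .#..#|#  b9=1 t=0,i=5
  .#...|#  b8=1 t=5,i=1
  ..###|#  b7=1 t=8,i=10
  ..##.|.  b6=0 t=2,i=9
  ..#.#|#  b5=1 t=0,i=7
  ..#..|.  b4=0 t=0,i=4
  ...##|#  b3=1 t=6,i=0
  ...#.|.  b2=0 t=5,i=7
  ....#|.  b1=0 t=5,i=6
  .....|.  b0=0 t=5,i=3
  bits 01010100011011011011111110101000 = 1416478632

1416478632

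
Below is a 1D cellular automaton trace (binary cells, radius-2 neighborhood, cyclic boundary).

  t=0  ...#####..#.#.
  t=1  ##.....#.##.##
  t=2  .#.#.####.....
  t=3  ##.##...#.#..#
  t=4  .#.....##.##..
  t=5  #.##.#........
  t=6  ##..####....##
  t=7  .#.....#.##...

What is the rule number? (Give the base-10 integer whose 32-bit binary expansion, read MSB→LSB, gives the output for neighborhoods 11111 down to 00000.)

875891494

  [31] ##### => .  t=0,i=5
  [30] ####. => .  t=0,i=6
  [29] ###.# => #  t=3,i=1
  [28] ###.. => #  t=0,i=7
  [27] ##.## => .  t=1,i=11
  [26] ##.#. => #  t=5,i=4
  [25] ##..# => .  t=0,i=8
  [24] ##... => .  t=1,i=2
  [23] #.### => .  t=1,i=12
  [22] #.##. => .  t=1,i=9
  [21] #.#.# => #  t=2,i=3
  [20] #.#.. => #  t=0,i=12
  [19] #..## => .  t=3,i=12
  [18] #..#. => #  t=0,i=9
  [17] #...# => .  t=3,i=6
  [16] #.... => #  t=0,i=0
  [15] .#### => .  t=0,i=4
  [14] .###. => .  t=3,i=0
  [13] .##.# => .  t=1,i=10
  [12] .##.. => .  t=3,i=4
  [11] .#.## => #  t=1,i=8
  [10] .#.#. => .  t=0,i=11
  [9] .#..# => #  t=3,i=11
  [8] .#... => #  t=0,i=13
  [7] ..### => .  t=0,i=3
  [6] ..##. => .  t=4,i=7
  [5] ..#.# => #  t=0,i=10
  [4] ..#.. => .  t=4,i=1
  [3] ...## => .  t=0,i=2
  [2] ...#. => #  t=1,i=6
  [1] ....# => #  t=0,i=1
  [0] ..... => .  t=1,i=4
  bits 00110100001101010000101100100110 = 875891494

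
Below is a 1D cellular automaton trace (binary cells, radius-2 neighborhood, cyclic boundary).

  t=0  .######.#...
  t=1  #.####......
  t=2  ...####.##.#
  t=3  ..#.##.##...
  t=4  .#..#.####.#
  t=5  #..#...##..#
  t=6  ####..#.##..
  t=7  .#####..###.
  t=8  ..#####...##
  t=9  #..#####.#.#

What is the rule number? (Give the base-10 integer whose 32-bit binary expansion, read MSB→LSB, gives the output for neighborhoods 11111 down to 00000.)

3680801821

  #####|#  b31=1 t=0,i=3
  ####.|#  b30=1 t=0,i=5
  ###.#|.  b29=0 t=0,i=6
  ###..|#  b28=1 t=1,i=5
  ##.##|#  b27=1 t=2,i=7
  ##.#.|.  b26=0 t=0,i=7
  ##..#|#  b25=1 t=5,i=1
  ##...|#  b24=1 t=1,i=6
  #.###|.  b23=0 t=1,i=2
  #.##.|#  b22=1 t=2,i=8
  #.#.#|#  b21=1 t=4,i=11
  #.#..|.  b20=0 t=0,i=8
  #..##|.  b19=0 t=5,i=10
  #..#.|#  b18=1 t=4,i=3
  #...#|.  b17=0 t=2,i=1
  #....|.  b16=0 t=0,i=10
  .####|#  b15=1 t=0,i=2
  .###.|.  b14=0 t=7,i=9
  .##.#|.  b13=0 t=2,i=9
  .##..|#  b12=1 t=3,i=8
  .#.##|.  b11=0 t=1,i=1
  .#.#.|#  b10=1 t=4,i=0
  .#..#|.  b9=0 t=4,i=2
  .#...|.  b8=0 t=0,i=9
  ..###|.  b7=0 t=0,i=1
  ..##.|.  b6=0 t=5,i=7
  ..#.#|.  b5=0 t=1,i=0
  ..#..|#  b4=1 t=5,i=3
  ...##|#  b3=1 t=0,i=0
  ...#.|#  b2=1 t=1,i=11
  ....#|.  b1=0 t=0,i=11
  .....|#  b0=1 t=1,i=8
  bits 11011011011001001001010000011101 = 3680801821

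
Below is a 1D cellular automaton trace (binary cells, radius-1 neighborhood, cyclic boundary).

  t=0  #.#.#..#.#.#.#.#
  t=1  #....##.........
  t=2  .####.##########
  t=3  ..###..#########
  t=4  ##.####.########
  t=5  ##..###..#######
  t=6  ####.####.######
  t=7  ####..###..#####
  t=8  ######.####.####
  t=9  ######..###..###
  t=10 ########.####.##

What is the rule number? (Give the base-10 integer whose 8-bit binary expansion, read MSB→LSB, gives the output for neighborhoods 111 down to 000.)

  nb ###: next=#  (t=2,i=2, bit7=1)
  nb ##.: next=#  (t=0,i=0, bit6=1)
  nb #.#: next=.  (t=0,i=1, bit5=0)
  nb #..: next=#  (t=0,i=5, bit4=1)
  nb .##: next=.  (t=0,i=15, bit3=0)
  nb .#.: next=.  (t=0,i=2, bit2=0)
  nb ..#: next=#  (t=0,i=6, bit1=1)
  nb ...: next=#  (t=1,i=2, bit0=1)
  bits 11010011 = 211

211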